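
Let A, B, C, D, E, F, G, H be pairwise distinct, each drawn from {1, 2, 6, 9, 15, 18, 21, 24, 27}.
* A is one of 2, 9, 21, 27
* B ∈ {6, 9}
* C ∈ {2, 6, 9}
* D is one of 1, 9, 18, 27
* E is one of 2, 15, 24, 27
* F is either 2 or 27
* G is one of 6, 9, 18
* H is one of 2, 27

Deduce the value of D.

1

The 2 variables F and H are confined to {2, 27}, which locks those values in; drop them from A, C, D, E.
B and C between them cover only {6, 9} — a naked pair. Remove those values from A, D, G.
That leaves A = 21.
That leaves G = 18. So D can't be 18.
So D = 1.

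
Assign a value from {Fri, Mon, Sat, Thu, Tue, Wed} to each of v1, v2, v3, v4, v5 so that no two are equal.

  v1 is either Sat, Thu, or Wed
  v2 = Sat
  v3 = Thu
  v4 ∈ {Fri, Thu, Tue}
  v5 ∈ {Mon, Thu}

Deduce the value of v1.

Wed

v2 has just one choice, so v2 = Sat. Remove Sat from v1.
v3 has just one choice, so v3 = Thu. Strike Thu from v1, v4, v5.
So v1 = Wed.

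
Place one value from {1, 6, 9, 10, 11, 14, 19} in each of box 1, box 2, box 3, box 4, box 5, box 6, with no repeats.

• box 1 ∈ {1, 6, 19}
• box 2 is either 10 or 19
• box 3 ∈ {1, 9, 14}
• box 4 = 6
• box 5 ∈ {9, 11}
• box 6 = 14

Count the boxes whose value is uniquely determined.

box 4 has just one choice, so box 4 = 6. So box 1 can't be 6.
box 6 must be 14 (only option left). Eliminate 14 elsewhere: box 3.
Determined: box 4=6, box 6=14. The other boxes each still have more than one consistent value. That makes 2.

2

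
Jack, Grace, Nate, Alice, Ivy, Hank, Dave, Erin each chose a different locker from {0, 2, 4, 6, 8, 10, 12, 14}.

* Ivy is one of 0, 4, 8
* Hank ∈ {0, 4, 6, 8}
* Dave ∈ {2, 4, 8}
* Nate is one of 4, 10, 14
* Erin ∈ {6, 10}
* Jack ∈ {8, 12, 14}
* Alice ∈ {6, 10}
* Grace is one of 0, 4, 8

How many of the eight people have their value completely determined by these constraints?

3

Among the 8 variables, 2 fits only Dave (and all 8 values in {0, 2, 4, 6, 8, 10, 12, 14} must be used), so Dave = 2.
The 7 still-open variables together cover exactly {0, 4, 6, 8, 10, 12, 14} — 7 values for 7 variables — and 12 appears only in Jack's list, so Jack = 12.
Among the 6 still-open variables, 14 fits only Nate (and all 6 values in {0, 4, 6, 8, 10, 14} must be used), so Nate = 14.
The 2 variables Alice and Erin are confined to {6, 10}, which locks those values in; drop them from Hank.
Determined: Jack=12, Nate=14, Dave=2. The other people each still have more than one consistent value. That makes 3.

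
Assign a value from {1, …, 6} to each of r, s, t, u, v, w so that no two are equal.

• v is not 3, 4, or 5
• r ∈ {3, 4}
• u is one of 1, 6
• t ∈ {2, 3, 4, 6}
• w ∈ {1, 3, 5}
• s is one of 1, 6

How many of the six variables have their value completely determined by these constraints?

The 6 variables together cover exactly {1, 2, 3, 4, 5, 6} — 6 values for 6 variables — and 5 appears only in w's list, so w = 5.
s and u share exactly the 2 values {1, 6}; by pigeonhole those values go to them, so strike 1, 6 from t, v.
v has just one choice, so v = 2. Remove 2 from t.
Determined: v=2, w=5. The other variables each still have more than one consistent value. That makes 2.

2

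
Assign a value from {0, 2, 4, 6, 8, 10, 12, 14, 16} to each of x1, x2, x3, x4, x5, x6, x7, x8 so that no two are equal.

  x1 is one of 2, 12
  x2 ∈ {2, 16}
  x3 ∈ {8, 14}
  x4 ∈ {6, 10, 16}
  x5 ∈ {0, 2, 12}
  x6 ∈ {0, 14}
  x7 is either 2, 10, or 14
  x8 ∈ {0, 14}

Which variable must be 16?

x2

Among the 8 variables, 6 fits only x4 (and all 8 values in {0, 2, 6, 8, 10, 12, 14, 16} must be used), so x4 = 6.
Among the 7 still-open variables, 8 fits only x3 (and all 7 values in {0, 2, 8, 10, 12, 14, 16} must be used), so x3 = 8.
Among the 6 still-open variables, 10 fits only x7 (and all 6 values in {0, 2, 10, 12, 14, 16} must be used), so x7 = 10.
The 5 still-open variables draw from only 5 values {0, 2, 12, 14, 16}, so each is used; only x2 can be 16, hence x2 = 16.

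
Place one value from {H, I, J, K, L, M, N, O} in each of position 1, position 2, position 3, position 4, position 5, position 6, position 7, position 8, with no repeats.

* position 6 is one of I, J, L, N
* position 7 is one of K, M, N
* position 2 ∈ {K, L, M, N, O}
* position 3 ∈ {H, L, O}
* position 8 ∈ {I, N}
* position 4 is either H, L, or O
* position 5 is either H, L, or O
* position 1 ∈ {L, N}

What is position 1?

Among the 8 variables, J fits only position 6 (and all 8 values in {H, I, J, K, L, M, N, O} must be used), so position 6 = J.
Among the 7 still-open variables, I fits only position 8 (and all 7 values in {H, I, K, L, M, N, O} must be used), so position 8 = I.
position 3, position 4, position 5 share exactly the 3 values {H, L, O}; by pigeonhole those values go to them, so strike H, L, O from position 1, position 2.
So position 1 = N.

N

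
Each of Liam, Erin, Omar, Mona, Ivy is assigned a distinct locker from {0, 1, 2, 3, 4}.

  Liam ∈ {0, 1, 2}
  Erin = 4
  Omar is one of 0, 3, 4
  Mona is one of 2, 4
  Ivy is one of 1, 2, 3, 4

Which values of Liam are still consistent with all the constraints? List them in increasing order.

0, 1

Erin has just one choice, so Erin = 4. Remove 4 from Omar, Mona, Ivy.
Mona must be 2 (only option left). Strike 2 from Liam, Ivy.
No further eliminations apply; Liam can still be any of 0, 1.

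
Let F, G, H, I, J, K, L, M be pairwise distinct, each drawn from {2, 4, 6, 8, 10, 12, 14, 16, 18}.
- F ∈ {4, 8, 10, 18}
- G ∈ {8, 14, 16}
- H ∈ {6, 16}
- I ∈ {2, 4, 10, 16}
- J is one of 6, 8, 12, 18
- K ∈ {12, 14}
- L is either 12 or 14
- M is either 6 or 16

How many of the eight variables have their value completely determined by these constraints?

H and M between them cover only {6, 16} — a naked pair. Remove those values from G, I, J.
K and L between them cover only {12, 14} — a naked pair. Remove those values from G, J.
G has just one choice, so G = 8. So F, J can't be 8.
That leaves J = 18. So F can't be 18.
Determined: G=8, J=18. The other variables each still have more than one consistent value. That makes 2.

2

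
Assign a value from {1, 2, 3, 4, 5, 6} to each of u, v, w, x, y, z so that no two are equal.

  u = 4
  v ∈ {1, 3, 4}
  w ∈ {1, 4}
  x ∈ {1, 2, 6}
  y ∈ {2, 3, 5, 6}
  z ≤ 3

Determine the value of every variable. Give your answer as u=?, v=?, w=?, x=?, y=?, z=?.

u has just one choice, so u = 4. Remove 4 from v, w.
w has just one choice, so w = 1. Strike 1 from v, x, z.
v must be 3 (only option left). So y, z can't be 3.
z's domain is down to {2}, so z = 2. So x, y can't be 2.
That leaves x = 6. Strike 6 from y.
That leaves y = 5.

u=4, v=3, w=1, x=6, y=5, z=2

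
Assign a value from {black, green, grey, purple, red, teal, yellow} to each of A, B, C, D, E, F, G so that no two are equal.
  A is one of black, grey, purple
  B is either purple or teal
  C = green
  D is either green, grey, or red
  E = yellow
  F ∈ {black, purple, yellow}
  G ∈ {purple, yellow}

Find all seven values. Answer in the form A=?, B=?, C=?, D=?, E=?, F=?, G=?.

A=grey, B=teal, C=green, D=red, E=yellow, F=black, G=purple

C must be green (only option left). Eliminate green elsewhere: D.
E's domain is down to {yellow}, so E = yellow. Eliminate yellow elsewhere: F, G.
G must be purple (only option left). Eliminate purple elsewhere: A, B, F.
That leaves B = teal.
F's domain is down to {black}, so F = black. Remove black from A.
That leaves A = grey. So D can't be grey.
D must be red (only option left).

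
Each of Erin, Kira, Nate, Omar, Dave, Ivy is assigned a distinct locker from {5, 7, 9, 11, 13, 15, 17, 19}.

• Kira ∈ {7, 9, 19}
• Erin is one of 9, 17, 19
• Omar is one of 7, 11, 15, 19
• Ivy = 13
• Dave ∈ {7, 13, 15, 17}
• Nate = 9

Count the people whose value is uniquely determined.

Nate's domain is down to {9}, so Nate = 9. So Erin, Kira can't be 9.
Ivy has just one choice, so Ivy = 13. Eliminate 13 elsewhere: Dave.
Determined: Nate=9, Ivy=13. The other people each still have more than one consistent value. That makes 2.

2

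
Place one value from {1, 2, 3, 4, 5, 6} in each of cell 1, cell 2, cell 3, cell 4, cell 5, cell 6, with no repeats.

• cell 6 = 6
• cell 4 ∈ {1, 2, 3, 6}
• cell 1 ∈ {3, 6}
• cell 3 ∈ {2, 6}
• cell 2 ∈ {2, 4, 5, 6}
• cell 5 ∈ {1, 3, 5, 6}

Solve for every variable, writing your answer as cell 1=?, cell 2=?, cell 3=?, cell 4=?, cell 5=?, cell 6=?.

cell 6 must be 6 (only option left). Strike 6 from cell 1, cell 2, cell 3, cell 4, cell 5.
cell 1 must be 3 (only option left). Remove 3 from cell 4, cell 5.
cell 3 must be 2 (only option left). Strike 2 from cell 2, cell 4.
cell 4's domain is down to {1}, so cell 4 = 1. Eliminate 1 elsewhere: cell 5.
cell 5's domain is down to {5}, so cell 5 = 5. Remove 5 from cell 2.
That leaves cell 2 = 4.

cell 1=3, cell 2=4, cell 3=2, cell 4=1, cell 5=5, cell 6=6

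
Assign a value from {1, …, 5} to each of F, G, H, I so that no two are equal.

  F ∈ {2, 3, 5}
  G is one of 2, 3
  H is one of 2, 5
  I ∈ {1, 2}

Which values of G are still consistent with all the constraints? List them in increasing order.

The 4 variables draw from only 4 values {1, 2, 3, 5}, so each is used; only I can be 1, hence I = 1.
No further eliminations apply; G can still be any of 2, 3.

2, 3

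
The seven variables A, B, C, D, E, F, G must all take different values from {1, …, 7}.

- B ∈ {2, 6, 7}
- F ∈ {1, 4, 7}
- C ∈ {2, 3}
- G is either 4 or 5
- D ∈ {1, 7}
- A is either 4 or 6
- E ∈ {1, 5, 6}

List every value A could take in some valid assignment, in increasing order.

Among the 7 variables, 3 fits only C (and all 7 values in {1, 2, 3, 4, 5, 6, 7} must be used), so C = 3.
The 6 still-open variables together cover exactly {1, 2, 4, 5, 6, 7} — 6 values for 6 variables — and 2 appears only in B's list, so B = 2.
No further eliminations apply; A can still be any of 4, 6.

4, 6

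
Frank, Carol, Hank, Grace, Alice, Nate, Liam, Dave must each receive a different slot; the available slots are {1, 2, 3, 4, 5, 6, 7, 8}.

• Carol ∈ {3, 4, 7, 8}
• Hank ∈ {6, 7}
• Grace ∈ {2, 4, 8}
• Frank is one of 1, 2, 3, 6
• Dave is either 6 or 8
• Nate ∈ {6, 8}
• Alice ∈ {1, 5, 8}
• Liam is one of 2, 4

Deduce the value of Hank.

The 8 variables together cover exactly {1, 2, 3, 4, 5, 6, 7, 8} — 8 values for 8 variables — and 5 appears only in Alice's list, so Alice = 5.
The 7 still-open variables draw from only 7 values {1, 2, 3, 4, 6, 7, 8}, so each is used; only Frank can be 1, hence Frank = 1.
The 6 still-open variables together cover exactly {2, 3, 4, 6, 7, 8} — 6 values for 6 variables — and 3 appears only in Carol's list, so Carol = 3.
The 5 still-open variables draw from only 5 values {2, 4, 6, 7, 8}, so each is used; only Hank can be 7, hence Hank = 7.

7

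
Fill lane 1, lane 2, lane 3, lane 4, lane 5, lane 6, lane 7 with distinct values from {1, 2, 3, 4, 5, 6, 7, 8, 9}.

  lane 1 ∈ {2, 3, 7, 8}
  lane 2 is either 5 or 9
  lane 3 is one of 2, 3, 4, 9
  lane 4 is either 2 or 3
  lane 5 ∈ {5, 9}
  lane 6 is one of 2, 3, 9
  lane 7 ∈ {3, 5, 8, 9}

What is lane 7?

8

The 7 variables together cover exactly {2, 3, 4, 5, 7, 8, 9} — 7 values for 7 variables — and 4 appears only in lane 3's list, so lane 3 = 4.
The 6 still-open variables draw from only 6 values {2, 3, 5, 7, 8, 9}, so each is used; only lane 1 can be 7, hence lane 1 = 7.
The 5 still-open variables draw from only 5 values {2, 3, 5, 8, 9}, so each is used; only lane 7 can be 8, hence lane 7 = 8.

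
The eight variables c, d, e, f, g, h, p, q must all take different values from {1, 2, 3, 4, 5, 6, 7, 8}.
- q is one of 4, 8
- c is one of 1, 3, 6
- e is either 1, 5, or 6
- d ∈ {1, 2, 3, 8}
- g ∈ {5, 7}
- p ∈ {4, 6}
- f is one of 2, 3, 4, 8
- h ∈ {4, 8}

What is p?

The 8 variables together cover exactly {1, 2, 3, 4, 5, 6, 7, 8} — 8 values for 8 variables — and 7 appears only in g's list, so g = 7.
Among the 7 still-open variables, 5 fits only e (and all 7 values in {1, 2, 3, 4, 5, 6, 8} must be used), so e = 5.
The 2 variables h and q are confined to {4, 8}, which locks those values in; drop them from d, f, p.
So p = 6.

6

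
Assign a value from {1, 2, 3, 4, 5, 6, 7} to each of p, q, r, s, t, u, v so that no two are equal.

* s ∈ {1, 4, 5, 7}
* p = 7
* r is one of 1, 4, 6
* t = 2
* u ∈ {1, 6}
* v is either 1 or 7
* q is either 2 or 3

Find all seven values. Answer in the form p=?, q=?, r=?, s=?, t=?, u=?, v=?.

p=7, q=3, r=4, s=5, t=2, u=6, v=1

p has just one choice, so p = 7. Remove 7 from s, v.
t's domain is down to {2}, so t = 2. Strike 2 from q.
v must be 1 (only option left). Strike 1 from r, s, u.
q's domain is down to {3}, so q = 3.
u must be 6 (only option left). Remove 6 from r.
r must be 4 (only option left). Remove 4 from s.
s's domain is down to {5}, so s = 5.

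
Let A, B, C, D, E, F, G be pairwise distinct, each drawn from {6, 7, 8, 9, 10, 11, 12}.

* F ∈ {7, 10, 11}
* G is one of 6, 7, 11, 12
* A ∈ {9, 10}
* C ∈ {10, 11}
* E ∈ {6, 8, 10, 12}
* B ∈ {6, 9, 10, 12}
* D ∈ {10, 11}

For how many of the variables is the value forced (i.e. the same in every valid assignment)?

3

Among the 7 variables, 8 fits only E (and all 7 values in {6, 7, 8, 9, 10, 11, 12} must be used), so E = 8.
C and D between them cover only {10, 11} — a naked pair. Remove those values from A, B, F, G.
A has just one choice, so A = 9. Remove 9 from B.
F's domain is down to {7}, so F = 7. Eliminate 7 elsewhere: G.
Determined: A=9, E=8, F=7. The other variables each still have more than one consistent value. That makes 3.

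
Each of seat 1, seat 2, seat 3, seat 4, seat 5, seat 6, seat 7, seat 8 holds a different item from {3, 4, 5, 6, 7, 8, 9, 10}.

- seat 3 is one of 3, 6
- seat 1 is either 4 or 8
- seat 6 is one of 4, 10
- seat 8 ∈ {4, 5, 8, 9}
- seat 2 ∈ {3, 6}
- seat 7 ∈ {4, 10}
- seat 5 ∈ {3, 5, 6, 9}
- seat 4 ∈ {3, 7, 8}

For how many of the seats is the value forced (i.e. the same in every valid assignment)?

2

The 8 variables together cover exactly {3, 4, 5, 6, 7, 8, 9, 10} — 8 values for 8 variables — and 7 appears only in seat 4's list, so seat 4 = 7.
The 2 variables seat 2 and seat 3 are confined to {3, 6}, which locks those values in; drop them from seat 5.
seat 6 and seat 7 share exactly the 2 values {4, 10}; by pigeonhole those values go to them, so strike 4, 10 from seat 1, seat 8.
seat 1 has just one choice, so seat 1 = 8. Eliminate 8 elsewhere: seat 8.
Determined: seat 1=8, seat 4=7. The other seats each still have more than one consistent value. That makes 2.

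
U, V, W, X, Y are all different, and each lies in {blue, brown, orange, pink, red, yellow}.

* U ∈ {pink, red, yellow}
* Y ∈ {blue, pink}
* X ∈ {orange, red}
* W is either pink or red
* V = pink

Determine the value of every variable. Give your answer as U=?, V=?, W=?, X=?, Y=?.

V has just one choice, so V = pink. So U, W, Y can't be pink.
W must be red (only option left). Eliminate red elsewhere: U, X.
X's domain is down to {orange}, so X = orange.
Y must be blue (only option left).
U has just one choice, so U = yellow.

U=yellow, V=pink, W=red, X=orange, Y=blue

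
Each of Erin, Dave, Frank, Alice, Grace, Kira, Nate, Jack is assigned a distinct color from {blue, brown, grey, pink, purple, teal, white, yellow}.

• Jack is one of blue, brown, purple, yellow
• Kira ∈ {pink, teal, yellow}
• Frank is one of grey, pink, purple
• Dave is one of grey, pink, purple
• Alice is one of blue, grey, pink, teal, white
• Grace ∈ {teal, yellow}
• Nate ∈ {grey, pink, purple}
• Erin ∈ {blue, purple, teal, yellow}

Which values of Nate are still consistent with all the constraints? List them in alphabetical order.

The 8 variables draw from only 8 values {blue, brown, grey, pink, purple, teal, white, yellow}, so each is used; only Jack can be brown, hence Jack = brown.
Among the 7 still-open variables, white fits only Alice (and all 7 values in {blue, grey, pink, purple, teal, white, yellow} must be used), so Alice = white.
The 6 still-open variables together cover exactly {blue, grey, pink, purple, teal, yellow} — 6 values for 6 variables — and blue appears only in Erin's list, so Erin = blue.
Dave, Frank, Nate share exactly the 3 values {grey, pink, purple}; by pigeonhole those values go to them, so strike grey, pink, purple from Kira.
No further eliminations apply; Nate can still be any of grey, pink, purple.

grey, pink, purple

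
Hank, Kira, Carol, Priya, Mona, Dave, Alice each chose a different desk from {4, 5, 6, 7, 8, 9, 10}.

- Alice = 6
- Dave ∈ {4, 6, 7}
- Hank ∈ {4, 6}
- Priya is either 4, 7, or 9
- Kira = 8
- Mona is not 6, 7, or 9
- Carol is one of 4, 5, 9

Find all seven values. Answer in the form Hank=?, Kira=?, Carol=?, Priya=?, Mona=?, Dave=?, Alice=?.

Hank=4, Kira=8, Carol=5, Priya=9, Mona=10, Dave=7, Alice=6

Kira must be 8 (only option left). Eliminate 8 elsewhere: Mona.
Alice's domain is down to {6}, so Alice = 6. So Hank, Dave can't be 6.
Hank's domain is down to {4}, so Hank = 4. Eliminate 4 elsewhere: Carol, Priya, Mona, Dave.
Dave must be 7 (only option left). Strike 7 from Priya.
That leaves Priya = 9. Strike 9 from Carol.
Carol has just one choice, so Carol = 5. So Mona can't be 5.
Mona must be 10 (only option left).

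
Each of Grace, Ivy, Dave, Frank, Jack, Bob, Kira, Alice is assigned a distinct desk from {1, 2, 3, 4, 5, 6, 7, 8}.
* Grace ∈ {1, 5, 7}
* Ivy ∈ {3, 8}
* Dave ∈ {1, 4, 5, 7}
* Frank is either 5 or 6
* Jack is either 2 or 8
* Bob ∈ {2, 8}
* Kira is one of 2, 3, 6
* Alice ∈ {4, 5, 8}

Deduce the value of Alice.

4

Jack and Bob share exactly the 2 values {2, 8}; by pigeonhole those values go to them, so strike 2, 8 from Ivy, Kira, Alice.
Ivy has just one choice, so Ivy = 3. Remove 3 from Kira.
That leaves Kira = 6. So Frank can't be 6.
Frank must be 5 (only option left). Eliminate 5 elsewhere: Grace, Dave, Alice.
So Alice = 4.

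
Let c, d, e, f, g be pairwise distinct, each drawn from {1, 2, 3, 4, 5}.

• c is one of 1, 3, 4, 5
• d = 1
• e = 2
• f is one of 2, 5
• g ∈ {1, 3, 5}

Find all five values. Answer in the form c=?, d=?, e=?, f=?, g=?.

c=4, d=1, e=2, f=5, g=3

d must be 1 (only option left). Remove 1 from c, g.
e's domain is down to {2}, so e = 2. Strike 2 from f.
That leaves f = 5. Strike 5 from c, g.
g has just one choice, so g = 3. Remove 3 from c.
c must be 4 (only option left).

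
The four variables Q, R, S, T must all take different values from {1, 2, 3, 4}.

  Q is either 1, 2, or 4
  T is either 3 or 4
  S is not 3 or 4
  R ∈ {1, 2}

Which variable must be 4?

The 4 variables together cover exactly {1, 2, 3, 4} — 4 values for 4 variables — and 3 appears only in T's list, so T = 3.
Among the 3 still-open variables, 4 fits only Q (and all 3 values in {1, 2, 4} must be used), so Q = 4.

Q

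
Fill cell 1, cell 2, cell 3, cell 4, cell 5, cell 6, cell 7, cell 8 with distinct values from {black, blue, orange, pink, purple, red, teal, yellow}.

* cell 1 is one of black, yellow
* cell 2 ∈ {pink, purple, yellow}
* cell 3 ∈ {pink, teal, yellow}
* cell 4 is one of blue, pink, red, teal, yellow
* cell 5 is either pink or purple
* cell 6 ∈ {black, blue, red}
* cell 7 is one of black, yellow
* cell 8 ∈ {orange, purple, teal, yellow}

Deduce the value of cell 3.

The 8 variables together cover exactly {black, blue, orange, pink, purple, red, teal, yellow} — 8 values for 8 variables — and orange appears only in cell 8's list, so cell 8 = orange.
The 2 variables cell 1 and cell 7 are confined to {black, yellow}, which locks those values in; drop them from cell 2, cell 3, cell 4, cell 6.
cell 2 and cell 5 share exactly the 2 values {pink, purple}; by pigeonhole those values go to them, so strike pink, purple from cell 3, cell 4.
So cell 3 = teal.

teal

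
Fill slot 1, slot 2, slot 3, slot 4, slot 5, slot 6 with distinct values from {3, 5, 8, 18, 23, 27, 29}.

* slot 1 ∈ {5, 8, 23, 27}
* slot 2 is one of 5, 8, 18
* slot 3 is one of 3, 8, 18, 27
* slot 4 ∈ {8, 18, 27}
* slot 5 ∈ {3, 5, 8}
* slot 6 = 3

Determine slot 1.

slot 6 has just one choice, so slot 6 = 3. Eliminate 3 elsewhere: slot 3, slot 5.
Among the 5 still-open variables, 23 fits only slot 1 (and all 5 values in {5, 8, 18, 23, 27} must be used), so slot 1 = 23.

23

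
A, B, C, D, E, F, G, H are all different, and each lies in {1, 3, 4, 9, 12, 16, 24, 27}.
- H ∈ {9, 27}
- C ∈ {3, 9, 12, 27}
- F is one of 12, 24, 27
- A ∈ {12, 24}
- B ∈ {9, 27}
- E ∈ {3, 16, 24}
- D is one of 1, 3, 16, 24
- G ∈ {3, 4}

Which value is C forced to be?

3

Among the 8 variables, 1 fits only D (and all 8 values in {1, 3, 4, 9, 12, 16, 24, 27} must be used), so D = 1.
Among the 7 still-open variables, 4 fits only G (and all 7 values in {3, 4, 9, 12, 16, 24, 27} must be used), so G = 4.
The 6 still-open variables together cover exactly {3, 9, 12, 16, 24, 27} — 6 values for 6 variables — and 16 appears only in E's list, so E = 16.
The 5 still-open variables draw from only 5 values {3, 9, 12, 24, 27}, so each is used; only C can be 3, hence C = 3.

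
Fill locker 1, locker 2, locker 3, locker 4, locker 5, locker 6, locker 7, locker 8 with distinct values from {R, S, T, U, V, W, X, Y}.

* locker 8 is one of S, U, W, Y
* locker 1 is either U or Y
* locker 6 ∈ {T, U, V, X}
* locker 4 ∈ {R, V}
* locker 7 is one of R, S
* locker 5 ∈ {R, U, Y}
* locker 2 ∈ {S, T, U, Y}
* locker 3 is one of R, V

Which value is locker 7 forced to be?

The 8 variables draw from only 8 values {R, S, T, U, V, W, X, Y}, so each is used; only locker 8 can be W, hence locker 8 = W.
Among the 7 still-open variables, X fits only locker 6 (and all 7 values in {R, S, T, U, V, X, Y} must be used), so locker 6 = X.
The 6 still-open variables together cover exactly {R, S, T, U, V, Y} — 6 values for 6 variables — and T appears only in locker 2's list, so locker 2 = T.
The 5 still-open variables together cover exactly {R, S, U, V, Y} — 5 values for 5 variables — and S appears only in locker 7's list, so locker 7 = S.

S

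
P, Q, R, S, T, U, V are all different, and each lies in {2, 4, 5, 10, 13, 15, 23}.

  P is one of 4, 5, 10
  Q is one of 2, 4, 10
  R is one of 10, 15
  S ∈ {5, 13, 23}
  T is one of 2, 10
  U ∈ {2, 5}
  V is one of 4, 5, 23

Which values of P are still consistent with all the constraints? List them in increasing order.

Among the 7 variables, 13 fits only S (and all 7 values in {2, 4, 5, 10, 13, 15, 23} must be used), so S = 13.
The 6 still-open variables draw from only 6 values {2, 4, 5, 10, 15, 23}, so each is used; only R can be 15, hence R = 15.
The 5 still-open variables draw from only 5 values {2, 4, 5, 10, 23}, so each is used; only V can be 23, hence V = 23.
No further eliminations apply; P can still be any of 4, 5, 10.

4, 5, 10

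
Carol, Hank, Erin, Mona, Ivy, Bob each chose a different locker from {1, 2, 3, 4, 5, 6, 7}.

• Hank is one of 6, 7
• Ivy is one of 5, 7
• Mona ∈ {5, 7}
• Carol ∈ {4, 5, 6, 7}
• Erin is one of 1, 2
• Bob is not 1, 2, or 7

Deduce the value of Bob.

The 2 variables Mona and Ivy are confined to {5, 7}, which locks those values in; drop them from Carol, Hank, Bob.
Hank must be 6 (only option left). Strike 6 from Carol, Bob.
Carol must be 4 (only option left). Strike 4 from Bob.
So Bob = 3.

3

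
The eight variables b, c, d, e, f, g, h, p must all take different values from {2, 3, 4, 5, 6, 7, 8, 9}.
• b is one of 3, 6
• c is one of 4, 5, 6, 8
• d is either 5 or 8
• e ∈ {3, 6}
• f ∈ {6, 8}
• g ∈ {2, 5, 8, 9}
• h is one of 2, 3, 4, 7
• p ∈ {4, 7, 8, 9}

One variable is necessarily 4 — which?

c

b and e between them cover only {3, 6} — a naked pair. Remove those values from c, f, h.
f's domain is down to {8}, so f = 8. So c, d, g, p can't be 8.
d has just one choice, so d = 5. Remove 5 from c, g.
So 4 goes to c.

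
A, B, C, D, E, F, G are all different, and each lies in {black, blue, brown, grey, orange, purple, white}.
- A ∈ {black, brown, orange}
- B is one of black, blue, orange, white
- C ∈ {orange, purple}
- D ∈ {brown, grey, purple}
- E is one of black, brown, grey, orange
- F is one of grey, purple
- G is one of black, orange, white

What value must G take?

white

The 7 variables draw from only 7 values {black, blue, brown, grey, orange, purple, white}, so each is used; only B can be blue, hence B = blue.
The 6 still-open variables draw from only 6 values {black, brown, grey, orange, purple, white}, so each is used; only G can be white, hence G = white.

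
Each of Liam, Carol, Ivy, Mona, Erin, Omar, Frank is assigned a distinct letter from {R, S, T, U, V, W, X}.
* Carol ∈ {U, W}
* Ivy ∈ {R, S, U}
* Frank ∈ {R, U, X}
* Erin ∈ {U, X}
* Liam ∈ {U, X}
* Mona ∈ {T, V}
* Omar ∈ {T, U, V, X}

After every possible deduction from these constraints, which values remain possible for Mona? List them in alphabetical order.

T, V

Among the 7 variables, S fits only Ivy (and all 7 values in {R, S, T, U, V, W, X} must be used), so Ivy = S.
The 6 still-open variables draw from only 6 values {R, T, U, V, W, X}, so each is used; only Frank can be R, hence Frank = R.
Among the 5 still-open variables, W fits only Carol (and all 5 values in {T, U, V, W, X} must be used), so Carol = W.
The 2 variables Liam and Erin are confined to {U, X}, which locks those values in; drop them from Omar.
No further eliminations apply; Mona can still be any of T, V.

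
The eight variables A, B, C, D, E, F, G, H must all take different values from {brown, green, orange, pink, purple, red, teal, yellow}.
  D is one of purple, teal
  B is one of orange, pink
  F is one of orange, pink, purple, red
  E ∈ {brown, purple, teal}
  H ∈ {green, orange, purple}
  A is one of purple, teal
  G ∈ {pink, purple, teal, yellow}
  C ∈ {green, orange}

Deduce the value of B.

pink

The 8 variables together cover exactly {brown, green, orange, pink, purple, red, teal, yellow} — 8 values for 8 variables — and brown appears only in E's list, so E = brown.
The 7 still-open variables together cover exactly {green, orange, pink, purple, red, teal, yellow} — 7 values for 7 variables — and red appears only in F's list, so F = red.
The 6 still-open variables together cover exactly {green, orange, pink, purple, teal, yellow} — 6 values for 6 variables — and yellow appears only in G's list, so G = yellow.
The 5 still-open variables together cover exactly {green, orange, pink, purple, teal} — 5 values for 5 variables — and pink appears only in B's list, so B = pink.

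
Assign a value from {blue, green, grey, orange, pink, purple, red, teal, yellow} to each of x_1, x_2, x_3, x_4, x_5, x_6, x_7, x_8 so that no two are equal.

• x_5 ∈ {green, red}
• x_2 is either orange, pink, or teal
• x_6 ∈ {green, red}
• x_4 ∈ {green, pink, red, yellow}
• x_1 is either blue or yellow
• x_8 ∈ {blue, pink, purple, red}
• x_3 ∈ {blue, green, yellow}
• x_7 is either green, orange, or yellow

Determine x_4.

pink

The 8 variables together cover exactly {blue, green, orange, pink, purple, red, teal, yellow} — 8 values for 8 variables — and purple appears only in x_8's list, so x_8 = purple.
Among the 7 still-open variables, teal fits only x_2 (and all 7 values in {blue, green, orange, pink, red, teal, yellow} must be used), so x_2 = teal.
The 6 still-open variables draw from only 6 values {blue, green, orange, pink, red, yellow}, so each is used; only x_7 can be orange, hence x_7 = orange.
The 5 still-open variables together cover exactly {blue, green, pink, red, yellow} — 5 values for 5 variables — and pink appears only in x_4's list, so x_4 = pink.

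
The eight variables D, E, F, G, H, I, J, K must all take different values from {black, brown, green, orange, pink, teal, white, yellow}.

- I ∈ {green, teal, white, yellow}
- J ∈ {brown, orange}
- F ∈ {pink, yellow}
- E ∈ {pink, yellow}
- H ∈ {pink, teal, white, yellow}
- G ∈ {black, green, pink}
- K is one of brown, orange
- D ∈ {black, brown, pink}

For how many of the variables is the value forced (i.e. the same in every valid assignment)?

2

E and F between them cover only {pink, yellow} — a naked pair. Remove those values from D, G, H, I.
The 2 variables J and K are confined to {brown, orange}, which locks those values in; drop them from D.
D's domain is down to {black}, so D = black. So G can't be black.
G's domain is down to {green}, so G = green. Eliminate green elsewhere: I.
Determined: D=black, G=green. The other variables each still have more than one consistent value. That makes 2.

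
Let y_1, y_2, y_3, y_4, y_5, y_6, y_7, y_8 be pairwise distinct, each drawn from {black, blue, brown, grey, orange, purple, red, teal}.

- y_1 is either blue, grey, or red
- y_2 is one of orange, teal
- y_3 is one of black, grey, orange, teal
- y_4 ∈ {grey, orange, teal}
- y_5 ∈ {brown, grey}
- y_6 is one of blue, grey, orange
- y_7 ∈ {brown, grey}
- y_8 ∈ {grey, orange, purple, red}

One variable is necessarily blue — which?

Among the 8 variables, black fits only y_3 (and all 8 values in {black, blue, brown, grey, orange, purple, red, teal} must be used), so y_3 = black.
The 7 still-open variables together cover exactly {blue, brown, grey, orange, purple, red, teal} — 7 values for 7 variables — and purple appears only in y_8's list, so y_8 = purple.
The 6 still-open variables together cover exactly {blue, brown, grey, orange, red, teal} — 6 values for 6 variables — and red appears only in y_1's list, so y_1 = red.
The 5 still-open variables together cover exactly {blue, brown, grey, orange, teal} — 5 values for 5 variables — and blue appears only in y_6's list, so y_6 = blue.

y_6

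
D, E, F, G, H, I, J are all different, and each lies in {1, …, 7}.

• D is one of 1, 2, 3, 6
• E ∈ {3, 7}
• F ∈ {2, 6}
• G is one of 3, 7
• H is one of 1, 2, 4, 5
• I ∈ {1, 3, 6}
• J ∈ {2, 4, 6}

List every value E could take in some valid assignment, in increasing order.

3, 7

The 7 variables draw from only 7 values {1, 2, 3, 4, 5, 6, 7}, so each is used; only H can be 5, hence H = 5.
The 6 still-open variables together cover exactly {1, 2, 3, 4, 6, 7} — 6 values for 6 variables — and 4 appears only in J's list, so J = 4.
The 2 variables E and G are confined to {3, 7}, which locks those values in; drop them from D, I.
No further eliminations apply; E can still be any of 3, 7.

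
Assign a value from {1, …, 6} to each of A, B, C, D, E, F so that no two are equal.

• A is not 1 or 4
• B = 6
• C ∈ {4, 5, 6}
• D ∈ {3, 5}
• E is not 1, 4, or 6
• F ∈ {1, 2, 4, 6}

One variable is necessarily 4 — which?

B must be 6 (only option left). Eliminate 6 elsewhere: A, C, F.
The 5 still-open variables draw from only 5 values {1, 2, 3, 4, 5}, so each is used; only F can be 1, hence F = 1.
The 4 still-open variables draw from only 4 values {2, 3, 4, 5}, so each is used; only C can be 4, hence C = 4.

C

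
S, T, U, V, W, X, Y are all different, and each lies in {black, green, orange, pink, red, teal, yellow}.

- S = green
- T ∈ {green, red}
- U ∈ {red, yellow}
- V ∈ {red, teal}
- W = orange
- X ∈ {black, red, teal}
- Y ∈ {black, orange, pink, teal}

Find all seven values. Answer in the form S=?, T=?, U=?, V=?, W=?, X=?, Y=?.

S=green, T=red, U=yellow, V=teal, W=orange, X=black, Y=pink

S has just one choice, so S = green. Remove green from T.
T must be red (only option left). Eliminate red elsewhere: U, V, X.
U's domain is down to {yellow}, so U = yellow.
V's domain is down to {teal}, so V = teal. Eliminate teal elsewhere: X, Y.
W's domain is down to {orange}, so W = orange. Remove orange from Y.
X's domain is down to {black}, so X = black. Remove black from Y.
Y has just one choice, so Y = pink.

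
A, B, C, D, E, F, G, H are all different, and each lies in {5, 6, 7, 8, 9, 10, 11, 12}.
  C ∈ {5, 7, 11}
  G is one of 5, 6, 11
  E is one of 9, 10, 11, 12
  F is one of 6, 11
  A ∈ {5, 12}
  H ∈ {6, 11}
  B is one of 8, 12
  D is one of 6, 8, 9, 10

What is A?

Among the 8 variables, 7 fits only C (and all 8 values in {5, 6, 7, 8, 9, 10, 11, 12} must be used), so C = 7.
F and H between them cover only {6, 11} — a naked pair. Remove those values from D, E, G.
G's domain is down to {5}, so G = 5. So A can't be 5.
So A = 12.

12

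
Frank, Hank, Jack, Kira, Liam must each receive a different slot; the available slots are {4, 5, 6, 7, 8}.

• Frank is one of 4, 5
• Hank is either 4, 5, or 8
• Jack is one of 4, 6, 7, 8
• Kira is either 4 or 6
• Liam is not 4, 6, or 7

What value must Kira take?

6

The 5 variables draw from only 5 values {4, 5, 6, 7, 8}, so each is used; only Jack can be 7, hence Jack = 7.
The 4 still-open variables draw from only 4 values {4, 5, 6, 8}, so each is used; only Kira can be 6, hence Kira = 6.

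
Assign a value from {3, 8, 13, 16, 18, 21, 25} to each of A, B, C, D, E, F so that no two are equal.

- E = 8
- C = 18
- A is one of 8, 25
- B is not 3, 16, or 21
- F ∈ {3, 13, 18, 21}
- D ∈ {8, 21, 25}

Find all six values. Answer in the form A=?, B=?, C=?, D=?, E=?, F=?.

A=25, B=13, C=18, D=21, E=8, F=3

C has just one choice, so C = 18. Eliminate 18 elsewhere: B, F.
E must be 8 (only option left). Strike 8 from A, B, D.
A must be 25 (only option left). Strike 25 from B, D.
B has just one choice, so B = 13. So F can't be 13.
D has just one choice, so D = 21. Eliminate 21 elsewhere: F.
F must be 3 (only option left).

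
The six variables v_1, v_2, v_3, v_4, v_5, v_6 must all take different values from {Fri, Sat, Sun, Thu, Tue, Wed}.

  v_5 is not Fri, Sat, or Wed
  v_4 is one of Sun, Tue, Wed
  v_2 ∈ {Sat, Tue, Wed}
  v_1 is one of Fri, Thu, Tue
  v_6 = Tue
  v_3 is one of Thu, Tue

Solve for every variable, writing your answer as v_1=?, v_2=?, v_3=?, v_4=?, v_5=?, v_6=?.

v_6 has just one choice, so v_6 = Tue. Strike Tue from v_1, v_2, v_3, v_4, v_5.
v_3 has just one choice, so v_3 = Thu. Strike Thu from v_1, v_5.
v_5's domain is down to {Sun}, so v_5 = Sun. So v_4 can't be Sun.
v_1 has just one choice, so v_1 = Fri.
v_4 has just one choice, so v_4 = Wed. So v_2 can't be Wed.
v_2 has just one choice, so v_2 = Sat.

v_1=Fri, v_2=Sat, v_3=Thu, v_4=Wed, v_5=Sun, v_6=Tue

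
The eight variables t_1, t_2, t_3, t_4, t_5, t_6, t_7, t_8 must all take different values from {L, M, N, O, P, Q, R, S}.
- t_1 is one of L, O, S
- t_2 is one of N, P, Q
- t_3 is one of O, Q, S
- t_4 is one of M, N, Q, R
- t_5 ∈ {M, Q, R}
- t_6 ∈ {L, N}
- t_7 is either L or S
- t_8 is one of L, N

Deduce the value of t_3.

Among the 8 variables, P fits only t_2 (and all 8 values in {L, M, N, O, P, Q, R, S} must be used), so t_2 = P.
t_6 and t_8 share exactly the 2 values {L, N}; by pigeonhole those values go to them, so strike L, N from t_1, t_4, t_7.
t_7's domain is down to {S}, so t_7 = S. Strike S from t_1, t_3.
t_1 has just one choice, so t_1 = O. Eliminate O elsewhere: t_3.
So t_3 = Q.

Q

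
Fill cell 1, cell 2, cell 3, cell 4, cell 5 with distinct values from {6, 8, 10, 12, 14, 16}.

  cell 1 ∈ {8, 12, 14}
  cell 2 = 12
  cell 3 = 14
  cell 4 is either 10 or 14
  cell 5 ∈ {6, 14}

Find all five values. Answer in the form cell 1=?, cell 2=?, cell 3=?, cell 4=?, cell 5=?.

cell 2 has just one choice, so cell 2 = 12. So cell 1 can't be 12.
cell 3 has just one choice, so cell 3 = 14. Strike 14 from cell 1, cell 4, cell 5.
cell 4 must be 10 (only option left).
That leaves cell 5 = 6.
cell 1 must be 8 (only option left).

cell 1=8, cell 2=12, cell 3=14, cell 4=10, cell 5=6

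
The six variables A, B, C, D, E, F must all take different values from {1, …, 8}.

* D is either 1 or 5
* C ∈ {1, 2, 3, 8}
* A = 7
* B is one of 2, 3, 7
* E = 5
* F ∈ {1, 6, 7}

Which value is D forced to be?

A has just one choice, so A = 7. Remove 7 from B, F.
E must be 5 (only option left). Eliminate 5 elsewhere: D.
So D = 1.

1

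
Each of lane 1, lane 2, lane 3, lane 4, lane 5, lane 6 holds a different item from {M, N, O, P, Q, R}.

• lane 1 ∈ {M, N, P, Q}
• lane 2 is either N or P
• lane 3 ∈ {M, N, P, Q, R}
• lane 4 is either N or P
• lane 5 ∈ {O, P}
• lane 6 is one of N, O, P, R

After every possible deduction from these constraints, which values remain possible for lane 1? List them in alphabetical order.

lane 2 and lane 4 share exactly the 2 values {N, P}; by pigeonhole those values go to them, so strike N, P from lane 1, lane 3, lane 5, lane 6.
lane 5 has just one choice, so lane 5 = O. Strike O from lane 6.
lane 6's domain is down to {R}, so lane 6 = R. So lane 3 can't be R.
No further eliminations apply; lane 1 can still be any of M, Q.

M, Q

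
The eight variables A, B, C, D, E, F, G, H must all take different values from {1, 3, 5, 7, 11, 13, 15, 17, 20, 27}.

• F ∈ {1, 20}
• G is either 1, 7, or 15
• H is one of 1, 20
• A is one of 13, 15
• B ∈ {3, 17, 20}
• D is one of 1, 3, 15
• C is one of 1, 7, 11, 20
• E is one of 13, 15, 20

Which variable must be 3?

Among the 8 variables, 11 fits only C (and all 8 values in {1, 3, 7, 11, 13, 15, 17, 20} must be used), so C = 11.
The 7 still-open variables draw from only 7 values {1, 3, 7, 13, 15, 17, 20}, so each is used; only G can be 7, hence G = 7.
The 6 still-open variables together cover exactly {1, 3, 13, 15, 17, 20} — 6 values for 6 variables — and 17 appears only in B's list, so B = 17.
The 5 still-open variables together cover exactly {1, 3, 13, 15, 20} — 5 values for 5 variables — and 3 appears only in D's list, so D = 3.

D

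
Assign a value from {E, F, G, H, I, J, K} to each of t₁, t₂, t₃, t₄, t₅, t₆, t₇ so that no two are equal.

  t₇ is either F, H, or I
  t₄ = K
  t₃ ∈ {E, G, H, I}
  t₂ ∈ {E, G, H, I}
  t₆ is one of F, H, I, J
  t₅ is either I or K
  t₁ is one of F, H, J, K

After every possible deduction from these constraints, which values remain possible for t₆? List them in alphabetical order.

F, H, J

t₄'s domain is down to {K}, so t₄ = K. So t₁, t₅ can't be K.
t₅'s domain is down to {I}, so t₅ = I. Remove I from t₂, t₃, t₆, t₇.
t₁, t₆, t₇ between them cover only {F, H, J} — a naked triple. Remove those values from t₂, t₃.
No further eliminations apply; t₆ can still be any of F, H, J.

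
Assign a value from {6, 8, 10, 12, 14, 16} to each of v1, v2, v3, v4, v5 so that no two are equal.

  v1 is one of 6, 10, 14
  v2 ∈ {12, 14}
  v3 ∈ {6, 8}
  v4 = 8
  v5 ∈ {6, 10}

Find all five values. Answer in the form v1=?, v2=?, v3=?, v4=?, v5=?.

v4 has just one choice, so v4 = 8. Eliminate 8 elsewhere: v3.
That leaves v3 = 6. Remove 6 from v1, v5.
v5's domain is down to {10}, so v5 = 10. Remove 10 from v1.
v1 has just one choice, so v1 = 14. Strike 14 from v2.
v2 must be 12 (only option left).

v1=14, v2=12, v3=6, v4=8, v5=10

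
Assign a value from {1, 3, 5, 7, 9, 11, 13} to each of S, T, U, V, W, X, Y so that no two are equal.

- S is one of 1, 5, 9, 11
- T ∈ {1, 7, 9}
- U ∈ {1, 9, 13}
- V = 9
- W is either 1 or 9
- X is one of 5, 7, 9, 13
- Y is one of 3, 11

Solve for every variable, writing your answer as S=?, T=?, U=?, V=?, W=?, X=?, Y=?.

S=11, T=7, U=13, V=9, W=1, X=5, Y=3

V's domain is down to {9}, so V = 9. So S, T, U, W, X can't be 9.
W must be 1 (only option left). Eliminate 1 elsewhere: S, T, U.
T must be 7 (only option left). Strike 7 from X.
That leaves U = 13. Strike 13 from X.
X must be 5 (only option left). Strike 5 from S.
S's domain is down to {11}, so S = 11. So Y can't be 11.
Y must be 3 (only option left).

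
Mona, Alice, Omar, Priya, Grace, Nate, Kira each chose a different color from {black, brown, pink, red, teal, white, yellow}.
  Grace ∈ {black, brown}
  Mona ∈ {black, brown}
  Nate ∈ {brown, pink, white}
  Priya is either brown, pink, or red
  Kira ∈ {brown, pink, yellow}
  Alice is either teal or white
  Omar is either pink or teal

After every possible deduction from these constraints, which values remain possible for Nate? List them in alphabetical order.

pink, white

Among the 7 variables, red fits only Priya (and all 7 values in {black, brown, pink, red, teal, white, yellow} must be used), so Priya = red.
The 6 still-open variables draw from only 6 values {black, brown, pink, teal, white, yellow}, so each is used; only Kira can be yellow, hence Kira = yellow.
The 2 variables Mona and Grace are confined to {black, brown}, which locks those values in; drop them from Nate.
No further eliminations apply; Nate can still be any of pink, white.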